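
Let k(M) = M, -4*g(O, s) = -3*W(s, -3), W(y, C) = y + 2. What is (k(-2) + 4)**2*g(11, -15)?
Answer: -39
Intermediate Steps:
W(y, C) = 2 + y
g(O, s) = 3/2 + 3*s/4 (g(O, s) = -(-3)*(2 + s)/4 = -(-6 - 3*s)/4 = 3/2 + 3*s/4)
(k(-2) + 4)**2*g(11, -15) = (-2 + 4)**2*(3/2 + (3/4)*(-15)) = 2**2*(3/2 - 45/4) = 4*(-39/4) = -39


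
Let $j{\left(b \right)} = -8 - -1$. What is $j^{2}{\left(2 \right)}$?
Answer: $49$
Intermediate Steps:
$j{\left(b \right)} = -7$ ($j{\left(b \right)} = -8 + 1 = -7$)
$j^{2}{\left(2 \right)} = \left(-7\right)^{2} = 49$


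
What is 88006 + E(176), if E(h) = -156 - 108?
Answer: 87742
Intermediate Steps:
E(h) = -264
88006 + E(176) = 88006 - 264 = 87742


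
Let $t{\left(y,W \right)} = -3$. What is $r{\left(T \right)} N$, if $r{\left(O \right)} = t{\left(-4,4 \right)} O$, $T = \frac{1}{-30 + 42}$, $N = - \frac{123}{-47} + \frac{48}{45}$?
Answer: $- \frac{2597}{2820} \approx -0.92092$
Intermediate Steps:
$N = \frac{2597}{705}$ ($N = \left(-123\right) \left(- \frac{1}{47}\right) + 48 \cdot \frac{1}{45} = \frac{123}{47} + \frac{16}{15} = \frac{2597}{705} \approx 3.6837$)
$T = \frac{1}{12} \approx 0.083333$
$r{\left(O \right)} = - 3 O$
$r{\left(T \right)} N = \left(-3\right) \frac{1}{12} \cdot \frac{2597}{705} = \left(- \frac{1}{4}\right) \frac{2597}{705} = - \frac{2597}{2820}$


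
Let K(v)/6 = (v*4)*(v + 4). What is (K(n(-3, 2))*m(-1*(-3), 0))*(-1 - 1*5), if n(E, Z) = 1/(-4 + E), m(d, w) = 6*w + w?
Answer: 0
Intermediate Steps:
m(d, w) = 7*w
K(v) = 24*v*(4 + v) (K(v) = 6*((v*4)*(v + 4)) = 6*((4*v)*(4 + v)) = 6*(4*v*(4 + v)) = 24*v*(4 + v))
(K(n(-3, 2))*m(-1*(-3), 0))*(-1 - 1*5) = ((24*(4 + 1/(-4 - 3))/(-4 - 3))*(7*0))*(-1 - 1*5) = ((24*(4 + 1/(-7))/(-7))*0)*(-1 - 5) = ((24*(-⅐)*(4 - ⅐))*0)*(-6) = ((24*(-⅐)*(27/7))*0)*(-6) = -648/49*0*(-6) = 0*(-6) = 0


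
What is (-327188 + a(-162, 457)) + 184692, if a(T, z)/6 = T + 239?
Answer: -142034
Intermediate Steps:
a(T, z) = 1434 + 6*T (a(T, z) = 6*(T + 239) = 6*(239 + T) = 1434 + 6*T)
(-327188 + a(-162, 457)) + 184692 = (-327188 + (1434 + 6*(-162))) + 184692 = (-327188 + (1434 - 972)) + 184692 = (-327188 + 462) + 184692 = -326726 + 184692 = -142034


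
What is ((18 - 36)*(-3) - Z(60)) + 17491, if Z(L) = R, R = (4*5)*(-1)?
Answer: 17565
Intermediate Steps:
R = -20 (R = 20*(-1) = -20)
Z(L) = -20
((18 - 36)*(-3) - Z(60)) + 17491 = ((18 - 36)*(-3) - 1*(-20)) + 17491 = (-18*(-3) + 20) + 17491 = (54 + 20) + 17491 = 74 + 17491 = 17565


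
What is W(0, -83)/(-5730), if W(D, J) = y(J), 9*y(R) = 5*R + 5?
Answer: 41/5157 ≈ 0.0079504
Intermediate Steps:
y(R) = 5/9 + 5*R/9 (y(R) = (5*R + 5)/9 = (5 + 5*R)/9 = 5/9 + 5*R/9)
W(D, J) = 5/9 + 5*J/9
W(0, -83)/(-5730) = (5/9 + (5/9)*(-83))/(-5730) = (5/9 - 415/9)*(-1/5730) = -410/9*(-1/5730) = 41/5157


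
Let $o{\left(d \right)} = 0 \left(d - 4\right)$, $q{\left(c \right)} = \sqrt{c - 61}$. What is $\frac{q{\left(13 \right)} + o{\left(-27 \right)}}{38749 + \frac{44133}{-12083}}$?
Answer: $\frac{24166 i \sqrt{3}}{234080017} \approx 0.00017881 i$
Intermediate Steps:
$q{\left(c \right)} = \sqrt{-61 + c}$
$o{\left(d \right)} = 0$ ($o{\left(d \right)} = 0 \left(-4 + d\right) = 0$)
$\frac{q{\left(13 \right)} + o{\left(-27 \right)}}{38749 + \frac{44133}{-12083}} = \frac{\sqrt{-61 + 13} + 0}{38749 + \frac{44133}{-12083}} = \frac{\sqrt{-48} + 0}{38749 + 44133 \left(- \frac{1}{12083}\right)} = \frac{4 i \sqrt{3} + 0}{38749 - \frac{44133}{12083}} = \frac{4 i \sqrt{3}}{\frac{468160034}{12083}} = 4 i \sqrt{3} \cdot \frac{12083}{468160034} = \frac{24166 i \sqrt{3}}{234080017}$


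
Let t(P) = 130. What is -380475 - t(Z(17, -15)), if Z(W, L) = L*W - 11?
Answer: -380605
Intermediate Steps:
Z(W, L) = -11 + L*W
-380475 - t(Z(17, -15)) = -380475 - 1*130 = -380475 - 130 = -380605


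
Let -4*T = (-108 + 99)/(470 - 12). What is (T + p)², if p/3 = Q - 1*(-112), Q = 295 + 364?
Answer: 17955770630625/3356224 ≈ 5.3500e+6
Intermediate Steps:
T = 9/1832 (T = -(-108 + 99)/(4*(470 - 12)) = -(-9)/(4*458) = -¼*(-9/458) = 9/1832 ≈ 0.0049127)
Q = 659
p = 2313 (p = 3*(659 - 1*(-112)) = 3*(659 + 112) = 3*771 = 2313)
(T + p)² = (9/1832 + 2313)² = (4237425/1832)² = 17955770630625/3356224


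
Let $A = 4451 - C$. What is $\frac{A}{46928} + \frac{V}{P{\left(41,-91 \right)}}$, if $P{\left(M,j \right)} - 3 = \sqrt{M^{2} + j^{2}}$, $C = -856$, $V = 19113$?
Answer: $- \frac{2637984021}{467074384} + \frac{19113 \sqrt{9962}}{9953} \approx 186.02$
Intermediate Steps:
$P{\left(M,j \right)} = 3 + \sqrt{M^{2} + j^{2}}$
$A = 5307$ ($A = 4451 - -856 = 4451 + 856 = 5307$)
$\frac{A}{46928} + \frac{V}{P{\left(41,-91 \right)}} = \frac{5307}{46928} + \frac{19113}{3 + \sqrt{41^{2} + \left(-91\right)^{2}}} = 5307 \cdot \frac{1}{46928} + \frac{19113}{3 + \sqrt{1681 + 8281}} = \frac{5307}{46928} + \frac{19113}{3 + \sqrt{9962}}$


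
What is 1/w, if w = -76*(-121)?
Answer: 1/9196 ≈ 0.00010874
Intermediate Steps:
w = 9196
1/w = 1/9196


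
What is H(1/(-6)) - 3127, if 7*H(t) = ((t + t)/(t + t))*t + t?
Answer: -65668/21 ≈ -3127.0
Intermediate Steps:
H(t) = 2*t/7 (H(t) = (((t + t)/(t + t))*t + t)/7 = (((2*t)/((2*t)))*t + t)/7 = (((2*t)*(1/(2*t)))*t + t)/7 = (1*t + t)/7 = (t + t)/7 = (2*t)/7 = 2*t/7)
H(1/(-6)) - 3127 = (2/7)/(-6) - 3127 = (2/7)*(-⅙) - 3127 = -1/21 - 3127 = -65668/21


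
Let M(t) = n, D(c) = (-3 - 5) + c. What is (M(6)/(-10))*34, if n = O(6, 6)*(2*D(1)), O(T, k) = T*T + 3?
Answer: 9282/5 ≈ 1856.4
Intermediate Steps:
O(T, k) = 3 + T² (O(T, k) = T² + 3 = 3 + T²)
D(c) = -8 + c
n = -546 (n = (3 + 6²)*(2*(-8 + 1)) = (3 + 36)*(2*(-7)) = 39*(-14) = -546)
M(t) = -546
(M(6)/(-10))*34 = -546/(-10)*34 = -546*(-⅒)*34 = (273/5)*34 = 9282/5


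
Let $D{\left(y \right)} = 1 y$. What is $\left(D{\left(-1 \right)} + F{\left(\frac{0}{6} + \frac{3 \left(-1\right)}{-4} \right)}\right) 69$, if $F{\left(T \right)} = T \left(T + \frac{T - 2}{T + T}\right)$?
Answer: $- \frac{1173}{16} \approx -73.313$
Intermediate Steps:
$D{\left(y \right)} = y$
$F{\left(T \right)} = T \left(T + \frac{-2 + T}{2 T}\right)$
$\left(D{\left(-1 \right)} + F{\left(\frac{0}{6} + \frac{3 \left(-1\right)}{-4} \right)}\right) 69 = \left(-1 + \left(-1 + \left(\frac{0}{6} + \frac{3 \left(-1\right)}{-4}\right)^{2} + \frac{\frac{0}{6} + \frac{3 \left(-1\right)}{-4}}{2}\right)\right) 69 = \left(-1 + \left(-1 + \left(0 \cdot \frac{1}{6} - - \frac{3}{4}\right)^{2} + \frac{0 \cdot \frac{1}{6} - - \frac{3}{4}}{2}\right)\right) 69 = \left(-1 + \left(-1 + \left(0 + \frac{3}{4}\right)^{2} + \frac{0 + \frac{3}{4}}{2}\right)\right) 69 = \left(-1 + \left(-1 + \left(\frac{3}{4}\right)^{2} + \frac{1}{2} \cdot \frac{3}{4}\right)\right) 69 = \left(-1 + \left(-1 + \frac{9}{16} + \frac{3}{8}\right)\right) 69 = \left(-1 - \frac{1}{16}\right) 69 = \left(- \frac{17}{16}\right) 69 = - \frac{1173}{16}$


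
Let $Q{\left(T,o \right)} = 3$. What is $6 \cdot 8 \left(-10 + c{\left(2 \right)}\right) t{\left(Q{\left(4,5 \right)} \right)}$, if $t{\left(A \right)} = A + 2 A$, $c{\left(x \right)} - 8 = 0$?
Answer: $-864$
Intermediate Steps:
$c{\left(x \right)} = 8$ ($c{\left(x \right)} = 8 + 0 = 8$)
$t{\left(A \right)} = 3 A$
$6 \cdot 8 \left(-10 + c{\left(2 \right)}\right) t{\left(Q{\left(4,5 \right)} \right)} = 6 \cdot 8 \left(-10 + 8\right) 3 \cdot 3 = 48 \left(\left(-2\right) 9\right) = 48 \left(-18\right) = -864$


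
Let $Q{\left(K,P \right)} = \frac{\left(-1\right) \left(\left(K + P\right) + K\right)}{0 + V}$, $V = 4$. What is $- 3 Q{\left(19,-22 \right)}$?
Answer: $12$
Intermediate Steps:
$Q{\left(K,P \right)} = - \frac{K}{2} - \frac{P}{4}$ ($Q{\left(K,P \right)} = \frac{\left(-1\right) \left(\left(K + P\right) + K\right)}{0 + 4} = \frac{\left(-1\right) \left(P + 2 K\right)}{4} = \left(- P - 2 K\right) \frac{1}{4} = - \frac{K}{2} - \frac{P}{4}$)
$- 3 Q{\left(19,-22 \right)} = - 3 \left(\left(- \frac{1}{2}\right) 19 - - \frac{11}{2}\right) = - 3 \left(- \frac{19}{2} + \frac{11}{2}\right) = \left(-3\right) \left(-4\right) = 12$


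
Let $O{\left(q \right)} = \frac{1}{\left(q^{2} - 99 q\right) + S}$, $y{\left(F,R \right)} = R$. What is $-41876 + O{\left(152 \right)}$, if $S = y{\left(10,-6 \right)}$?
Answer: $- \frac{337101799}{8050} \approx -41876.0$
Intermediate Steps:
$S = -6$
$O{\left(q \right)} = \frac{1}{-6 + q^{2} - 99 q}$ ($O{\left(q \right)} = \frac{1}{\left(q^{2} - 99 q\right) - 6} = \frac{1}{-6 + q^{2} - 99 q}$)
$-41876 + O{\left(152 \right)} = -41876 + \frac{1}{-6 + 152^{2} - 15048} = -41876 + \frac{1}{-6 + 23104 - 15048} = -41876 + \frac{1}{8050} = - \frac{337101799}{8050}$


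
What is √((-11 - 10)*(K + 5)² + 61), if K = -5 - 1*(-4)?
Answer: 5*I*√11 ≈ 16.583*I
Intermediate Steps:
K = -1 (K = -5 + 4 = -1)
√((-11 - 10)*(K + 5)² + 61) = √((-11 - 10)*(-1 + 5)² + 61) = √(-21*4² + 61) = √(-21*16 + 61) = √(-336 + 61) = √(-275) = 5*I*√11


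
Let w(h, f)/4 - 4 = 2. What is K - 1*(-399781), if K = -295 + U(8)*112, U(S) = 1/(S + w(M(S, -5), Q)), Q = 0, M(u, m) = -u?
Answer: 798979/2 ≈ 3.9949e+5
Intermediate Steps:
w(h, f) = 24 (w(h, f) = 16 + 4*2 = 16 + 8 = 24)
U(S) = 1/(24 + S) (U(S) = 1/(S + 24) = 1/(24 + S))
K = -583/2 (K = -295 + 112/(24 + 8) = -295 + 112/32 = -295 + (1/32)*112 = -295 + 7/2 = -583/2 ≈ -291.50)
K - 1*(-399781) = -583/2 - 1*(-399781) = -583/2 + 399781 = 798979/2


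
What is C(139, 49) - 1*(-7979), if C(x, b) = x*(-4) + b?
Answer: 7472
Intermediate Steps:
C(x, b) = b - 4*x (C(x, b) = -4*x + b = b - 4*x)
C(139, 49) - 1*(-7979) = (49 - 4*139) - 1*(-7979) = (49 - 556) + 7979 = -507 + 7979 = 7472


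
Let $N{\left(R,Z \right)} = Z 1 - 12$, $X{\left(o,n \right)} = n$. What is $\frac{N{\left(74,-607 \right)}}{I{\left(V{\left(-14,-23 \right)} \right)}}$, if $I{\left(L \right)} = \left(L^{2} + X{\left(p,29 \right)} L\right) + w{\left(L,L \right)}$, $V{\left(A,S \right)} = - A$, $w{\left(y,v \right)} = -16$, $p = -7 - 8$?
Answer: $- \frac{619}{586} \approx -1.0563$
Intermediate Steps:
$p = -15$
$N{\left(R,Z \right)} = -12 + Z$ ($N{\left(R,Z \right)} = Z - 12 = -12 + Z$)
$I{\left(L \right)} = -16 + L^{2} + 29 L$ ($I{\left(L \right)} = \left(L^{2} + 29 L\right) - 16 = -16 + L^{2} + 29 L$)
$\frac{N{\left(74,-607 \right)}}{I{\left(V{\left(-14,-23 \right)} \right)}} = \frac{-12 - 607}{-16 + \left(\left(-1\right) \left(-14\right)\right)^{2} + 29 \left(\left(-1\right) \left(-14\right)\right)} = - \frac{619}{-16 + 14^{2} + 29 \cdot 14} = - \frac{619}{-16 + 196 + 406} = - \frac{619}{586}$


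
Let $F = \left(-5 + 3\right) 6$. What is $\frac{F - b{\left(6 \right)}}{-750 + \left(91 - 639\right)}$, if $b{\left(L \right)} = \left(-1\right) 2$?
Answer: $\frac{5}{649} \approx 0.0077042$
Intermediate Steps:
$b{\left(L \right)} = -2$
$F = -12$ ($F = \left(-2\right) 6 = -12$)
$\frac{F - b{\left(6 \right)}}{-750 + \left(91 - 639\right)} = \frac{-12 - -2}{-750 + \left(91 - 639\right)} = \frac{-12 + 2}{-750 + \left(91 - 639\right)} = - \frac{10}{-750 - 548} = - \frac{10}{-1298} = \left(-10\right) \left(- \frac{1}{1298}\right) = \frac{5}{649}$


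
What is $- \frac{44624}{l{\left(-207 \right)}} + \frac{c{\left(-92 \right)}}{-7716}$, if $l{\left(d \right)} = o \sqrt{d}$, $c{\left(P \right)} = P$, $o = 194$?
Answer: $\frac{23}{1929} + \frac{22312 i \sqrt{23}}{6693} \approx 0.011923 + 15.988 i$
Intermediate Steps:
$l{\left(d \right)} = 194 \sqrt{d}$
$- \frac{44624}{l{\left(-207 \right)}} + \frac{c{\left(-92 \right)}}{-7716} = - \frac{44624}{194 \sqrt{-207}} - \frac{92}{-7716} = - \frac{44624}{194 \cdot 3 i \sqrt{23}} - - \frac{23}{1929} = - \frac{44624}{582 i \sqrt{23}} + \frac{23}{1929} = - 44624 \left(- \frac{i \sqrt{23}}{13386}\right) + \frac{23}{1929} = \frac{22312 i \sqrt{23}}{6693} + \frac{23}{1929} = \frac{23}{1929} + \frac{22312 i \sqrt{23}}{6693}$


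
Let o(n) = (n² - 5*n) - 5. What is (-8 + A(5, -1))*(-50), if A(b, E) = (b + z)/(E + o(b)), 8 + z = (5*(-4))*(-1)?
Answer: 1625/3 ≈ 541.67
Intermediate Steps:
o(n) = -5 + n² - 5*n
z = 12 (z = -8 + (5*(-4))*(-1) = -8 - 20*(-1) = -8 + 20 = 12)
A(b, E) = (12 + b)/(-5 + E + b² - 5*b) (A(b, E) = (b + 12)/(E + (-5 + b² - 5*b)) = (12 + b)/(-5 + E + b² - 5*b))
(-8 + A(5, -1))*(-50) = (-8 + (12 + 5)/(-5 - 1 + 5² - 5*5))*(-50) = (-8 + 17/(-5 - 1 + 25 - 25))*(-50) = (-8 + 17/(-6))*(-50) = (-8 - ⅙*17)*(-50) = (-8 - 17/6)*(-50) = -65/6*(-50) = 1625/3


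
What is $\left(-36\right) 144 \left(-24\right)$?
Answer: $124416$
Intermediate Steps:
$\left(-36\right) 144 \left(-24\right) = \left(-5184\right) \left(-24\right) = 124416$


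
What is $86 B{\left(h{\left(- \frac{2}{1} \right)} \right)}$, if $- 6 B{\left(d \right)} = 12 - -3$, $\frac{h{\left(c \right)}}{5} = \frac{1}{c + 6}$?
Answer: $-215$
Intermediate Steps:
$h{\left(c \right)} = \frac{5}{6 + c}$ ($h{\left(c \right)} = \frac{5}{c + 6} = \frac{5}{6 + c}$)
$B{\left(d \right)} = - \frac{5}{2}$ ($B{\left(d \right)} = - \frac{12 - -3}{6} = - \frac{12 + 3}{6} = \left(- \frac{1}{6}\right) 15 = - \frac{5}{2}$)
$86 B{\left(h{\left(- \frac{2}{1} \right)} \right)} = 86 \left(- \frac{5}{2}\right) = -215$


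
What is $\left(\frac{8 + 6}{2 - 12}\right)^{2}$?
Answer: $\frac{49}{25} \approx 1.96$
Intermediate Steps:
$\left(\frac{8 + 6}{2 - 12}\right)^{2} = \left(\frac{14}{-10}\right)^{2} = \left(14 \left(- \frac{1}{10}\right)\right)^{2} = \left(- \frac{7}{5}\right)^{2} = \frac{49}{25}$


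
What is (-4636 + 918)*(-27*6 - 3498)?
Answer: 13607880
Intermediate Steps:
(-4636 + 918)*(-27*6 - 3498) = -3718*(-162 - 3498) = -3718*(-3660) = 13607880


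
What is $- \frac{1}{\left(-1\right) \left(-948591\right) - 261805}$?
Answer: $- \frac{1}{686786} \approx -1.4561 \cdot 10^{-6}$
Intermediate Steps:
$- \frac{1}{\left(-1\right) \left(-948591\right) - 261805} = - \frac{1}{948591 - 261805} = - \frac{1}{686786}$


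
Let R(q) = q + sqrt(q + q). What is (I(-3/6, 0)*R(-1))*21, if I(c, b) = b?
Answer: 0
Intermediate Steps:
R(q) = q + sqrt(2)*sqrt(q) (R(q) = q + sqrt(2*q) = q + sqrt(2)*sqrt(q))
(I(-3/6, 0)*R(-1))*21 = (0*(-1 + sqrt(2)*sqrt(-1)))*21 = (0*(-1 + sqrt(2)*I))*21 = (0*(-1 + I*sqrt(2)))*21 = 0*21 = 0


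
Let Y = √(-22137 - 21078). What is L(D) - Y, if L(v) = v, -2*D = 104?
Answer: -52 - I*√43215 ≈ -52.0 - 207.88*I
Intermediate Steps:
D = -52 (D = -½*104 = -52)
Y = I*√43215 (Y = √(-43215) = I*√43215 ≈ 207.88*I)
L(D) - Y = -52 - I*√43215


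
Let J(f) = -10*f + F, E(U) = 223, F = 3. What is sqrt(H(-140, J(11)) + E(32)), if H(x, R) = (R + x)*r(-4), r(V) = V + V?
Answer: sqrt(2199) ≈ 46.893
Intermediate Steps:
r(V) = 2*V
J(f) = 3 - 10*f (J(f) = -10*f + 3 = 3 - 10*f)
H(x, R) = -8*R - 8*x (H(x, R) = (R + x)*(2*(-4)) = (R + x)*(-8) = -8*R - 8*x)
sqrt(H(-140, J(11)) + E(32)) = sqrt((-8*(3 - 10*11) - 8*(-140)) + 223) = sqrt((-8*(3 - 110) + 1120) + 223) = sqrt((-8*(-107) + 1120) + 223) = sqrt((856 + 1120) + 223) = sqrt(1976 + 223) = sqrt(2199)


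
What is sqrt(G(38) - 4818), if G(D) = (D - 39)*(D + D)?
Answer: I*sqrt(4894) ≈ 69.957*I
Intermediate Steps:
G(D) = 2*D*(-39 + D) (G(D) = (-39 + D)*(2*D) = 2*D*(-39 + D))
sqrt(G(38) - 4818) = sqrt(2*38*(-39 + 38) - 4818) = sqrt(2*38*(-1) - 4818) = sqrt(-76 - 4818) = sqrt(-4894) = I*sqrt(4894)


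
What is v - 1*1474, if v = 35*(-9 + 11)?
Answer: -1404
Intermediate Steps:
v = 70 (v = 35*2 = 70)
v - 1*1474 = 70 - 1*1474 = 70 - 1474 = -1404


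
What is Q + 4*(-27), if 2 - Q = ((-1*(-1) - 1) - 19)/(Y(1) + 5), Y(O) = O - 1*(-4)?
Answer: -1041/10 ≈ -104.10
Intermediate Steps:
Y(O) = 4 + O (Y(O) = O + 4 = 4 + O)
Q = 39/10 (Q = 2 - ((-1*(-1) - 1) - 19)/((4 + 1) + 5) = 2 - ((1 - 1) - 19)/(5 + 5) = 2 - (0 - 19)/10 = 2 - (-19)/10 = 2 - 1*(-19/10) = 2 + 19/10 = 39/10 ≈ 3.9000)
Q + 4*(-27) = 39/10 + 4*(-27) = 39/10 - 108 = -1041/10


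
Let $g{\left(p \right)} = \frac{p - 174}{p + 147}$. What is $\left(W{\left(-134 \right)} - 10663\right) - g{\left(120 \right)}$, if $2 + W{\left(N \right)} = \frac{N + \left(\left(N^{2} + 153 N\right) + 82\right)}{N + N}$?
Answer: $- \frac{127072767}{11926} \approx -10655.0$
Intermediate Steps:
$g{\left(p \right)} = \frac{-174 + p}{147 + p}$
$W{\left(N \right)} = -2 + \frac{82 + N^{2} + 154 N}{2 N}$ ($W{\left(N \right)} = -2 + \frac{N + \left(\left(N^{2} + 153 N\right) + 82\right)}{N + N} = -2 + \frac{N + \left(82 + N^{2} + 153 N\right)}{2 N} = -2 + \left(82 + N^{2} + 154 N\right) \frac{1}{2 N} = -2 + \frac{82 + N^{2} + 154 N}{2 N}$)
$\left(W{\left(-134 \right)} - 10663\right) - g{\left(120 \right)} = \left(\left(75 + \frac{1}{2} \left(-134\right) + \frac{41}{-134}\right) - 10663\right) - \frac{-174 + 120}{147 + 120} = \left(\left(75 - 67 + 41 \left(- \frac{1}{134}\right)\right) - 10663\right) - \frac{1}{267} \left(-54\right) = \left(\left(75 - 67 - \frac{41}{134}\right) - 10663\right) - \frac{1}{267} \left(-54\right) = \left(\frac{1031}{134} - 10663\right) - - \frac{18}{89} = - \frac{1427811}{134} + \frac{18}{89} = - \frac{127072767}{11926}$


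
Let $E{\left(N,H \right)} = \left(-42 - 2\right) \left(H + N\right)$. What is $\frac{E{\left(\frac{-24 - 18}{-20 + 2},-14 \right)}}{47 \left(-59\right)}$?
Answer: $- \frac{1540}{8319} \approx -0.18512$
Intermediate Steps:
$E{\left(N,H \right)} = - 44 H - 44 N$ ($E{\left(N,H \right)} = - 44 \left(H + N\right) = - 44 H - 44 N$)
$\frac{E{\left(\frac{-24 - 18}{-20 + 2},-14 \right)}}{47 \left(-59\right)} = \frac{\left(-44\right) \left(-14\right) - 44 \frac{-24 - 18}{-20 + 2}}{47 \left(-59\right)} = \frac{616 - 44 \left(- \frac{42}{-18}\right)}{-2773} = \left(616 - 44 \left(\left(-42\right) \left(- \frac{1}{18}\right)\right)\right) \left(- \frac{1}{2773}\right) = \left(616 - \frac{308}{3}\right) \left(- \frac{1}{2773}\right) = \frac{1540}{3} \left(- \frac{1}{2773}\right) = - \frac{1540}{8319}$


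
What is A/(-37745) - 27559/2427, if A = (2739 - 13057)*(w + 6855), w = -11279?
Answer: -111825075719/91607115 ≈ -1220.7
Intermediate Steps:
A = 45646832 (A = (2739 - 13057)*(-11279 + 6855) = -10318*(-4424) = 45646832)
A/(-37745) - 27559/2427 = 45646832/(-37745) - 27559/2427 = 45646832*(-1/37745) - 27559*1/2427 = -45646832/37745 - 27559/2427 = -111825075719/91607115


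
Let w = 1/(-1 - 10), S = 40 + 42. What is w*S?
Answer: -82/11 ≈ -7.4545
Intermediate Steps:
S = 82
w = -1/11 (w = 1/(-11) = -1/11 ≈ -0.090909)
w*S = -1/11*82 = -82/11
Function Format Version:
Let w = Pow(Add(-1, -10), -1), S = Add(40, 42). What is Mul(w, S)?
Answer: Rational(-82, 11) ≈ -7.4545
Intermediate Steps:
S = 82
w = Rational(-1, 11) (w = Pow(-11, -1) = Rational(-1, 11) ≈ -0.090909)
Mul(w, S) = Mul(Rational(-1, 11), 82) = Rational(-82, 11)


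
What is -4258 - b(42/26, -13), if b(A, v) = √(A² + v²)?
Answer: -4258 - √29002/13 ≈ -4271.1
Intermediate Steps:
-4258 - b(42/26, -13) = -4258 - √((42/26)² + (-13)²) = -4258 - √((42*(1/26))² + 169) = -4258 - √((21/13)² + 169) = -4258 - √(441/169 + 169) = -4258 - √(29002/169) = -4258 - √29002/13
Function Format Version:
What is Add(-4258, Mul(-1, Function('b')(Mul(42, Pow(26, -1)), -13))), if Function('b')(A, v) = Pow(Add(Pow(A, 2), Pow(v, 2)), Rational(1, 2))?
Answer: Add(-4258, Mul(Rational(-1, 13), Pow(29002, Rational(1, 2)))) ≈ -4271.1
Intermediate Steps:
Add(-4258, Mul(-1, Function('b')(Mul(42, Pow(26, -1)), -13))) = Add(-4258, Mul(-1, Pow(Add(Pow(Mul(42, Pow(26, -1)), 2), Pow(-13, 2)), Rational(1, 2)))) = Add(-4258, Mul(-1, Pow(Add(Pow(Mul(42, Rational(1, 26)), 2), 169), Rational(1, 2)))) = Add(-4258, Mul(-1, Pow(Add(Pow(Rational(21, 13), 2), 169), Rational(1, 2)))) = Add(-4258, Mul(-1, Pow(Add(Rational(441, 169), 169), Rational(1, 2)))) = Add(-4258, Mul(-1, Pow(Rational(29002, 169), Rational(1, 2)))) = Add(-4258, Mul(-1, Mul(Rational(1, 13), Pow(29002, Rational(1, 2))))) = Add(-4258, Mul(Rational(-1, 13), Pow(29002, Rational(1, 2))))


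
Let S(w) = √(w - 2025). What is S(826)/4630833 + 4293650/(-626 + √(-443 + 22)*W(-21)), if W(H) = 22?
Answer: -134391245/29782 - 4723015*I*√421/29782 + I*√1199/4630833 ≈ -4512.5 - 3253.9*I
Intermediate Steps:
S(w) = √(-2025 + w)
S(826)/4630833 + 4293650/(-626 + √(-443 + 22)*W(-21)) = √(-2025 + 826)/4630833 + 4293650/(-626 + √(-443 + 22)*22) = √(-1199)*(1/4630833) + 4293650/(-626 + √(-421)*22) = (I*√1199)*(1/4630833) + 4293650/(-626 + (I*√421)*22) = I*√1199/4630833 + 4293650/(-626 + 22*I*√421) = 4293650/(-626 + 22*I*√421) + I*√1199/4630833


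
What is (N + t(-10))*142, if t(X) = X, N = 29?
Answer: 2698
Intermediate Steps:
(N + t(-10))*142 = (29 - 10)*142 = 19*142 = 2698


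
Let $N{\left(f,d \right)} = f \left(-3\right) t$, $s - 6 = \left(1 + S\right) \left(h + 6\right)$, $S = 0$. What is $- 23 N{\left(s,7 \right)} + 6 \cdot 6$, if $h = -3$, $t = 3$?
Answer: $1899$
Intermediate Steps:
$s = 9$ ($s = 6 + \left(1 + 0\right) \left(-3 + 6\right) = 6 + 1 \cdot 3 = 6 + 3 = 9$)
$N{\left(f,d \right)} = - 9 f$ ($N{\left(f,d \right)} = f \left(-3\right) 3 = - 3 f 3 = - 9 f$)
$- 23 N{\left(s,7 \right)} + 6 \cdot 6 = - 23 \left(\left(-9\right) 9\right) + 6 \cdot 6 = \left(-23\right) \left(-81\right) + 36 = 1863 + 36 = 1899$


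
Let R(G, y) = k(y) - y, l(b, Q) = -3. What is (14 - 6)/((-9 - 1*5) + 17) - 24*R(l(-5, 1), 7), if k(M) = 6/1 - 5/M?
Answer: 920/21 ≈ 43.810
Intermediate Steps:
k(M) = 6 - 5/M (k(M) = 6*1 - 5/M = 6 - 5/M)
R(G, y) = 6 - y - 5/y (R(G, y) = (6 - 5/y) - y = 6 - y - 5/y)
(14 - 6)/((-9 - 1*5) + 17) - 24*R(l(-5, 1), 7) = (14 - 6)/((-9 - 1*5) + 17) - 24*(6 - 1*7 - 5/7) = 8/((-9 - 5) + 17) - 24*(6 - 7 - 5*⅐) = 8/(-14 + 17) - 24*(6 - 7 - 5/7) = 8/3 - 24*(-12/7) = 8*(⅓) + 288/7 = 8/3 + 288/7 = 920/21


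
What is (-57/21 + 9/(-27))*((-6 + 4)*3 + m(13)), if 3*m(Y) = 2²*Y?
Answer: -2176/63 ≈ -34.540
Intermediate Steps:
m(Y) = 4*Y/3 (m(Y) = (2²*Y)/3 = (4*Y)/3 = 4*Y/3)
(-57/21 + 9/(-27))*((-6 + 4)*3 + m(13)) = (-57/21 + 9/(-27))*((-6 + 4)*3 + (4/3)*13) = (-57*1/21 + 9*(-1/27))*(-2*3 + 52/3) = (-19/7 - ⅓)*(-6 + 52/3) = -64/21*34/3 = -2176/63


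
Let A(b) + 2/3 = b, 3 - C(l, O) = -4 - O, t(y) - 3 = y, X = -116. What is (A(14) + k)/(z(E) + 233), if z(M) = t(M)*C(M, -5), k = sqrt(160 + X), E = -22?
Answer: 8/117 + 2*sqrt(11)/195 ≈ 0.10239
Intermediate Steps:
t(y) = 3 + y
C(l, O) = 7 + O (C(l, O) = 3 - (-4 - O) = 3 + (4 + O) = 7 + O)
A(b) = -2/3 + b
k = 2*sqrt(11) (k = sqrt(160 - 116) = sqrt(44) = 2*sqrt(11) ≈ 6.6332)
z(M) = 6 + 2*M (z(M) = (3 + M)*(7 - 5) = (3 + M)*2 = 6 + 2*M)
(A(14) + k)/(z(E) + 233) = ((-2/3 + 14) + 2*sqrt(11))/((6 + 2*(-22)) + 233) = (40/3 + 2*sqrt(11))/((6 - 44) + 233) = (40/3 + 2*sqrt(11))/(-38 + 233) = (40/3 + 2*sqrt(11))/195 = (40/3 + 2*sqrt(11))*(1/195) = 8/117 + 2*sqrt(11)/195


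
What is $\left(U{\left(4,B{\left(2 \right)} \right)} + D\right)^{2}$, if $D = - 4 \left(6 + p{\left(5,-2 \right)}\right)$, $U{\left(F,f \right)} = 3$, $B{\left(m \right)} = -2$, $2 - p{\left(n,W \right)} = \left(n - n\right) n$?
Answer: $841$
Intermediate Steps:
$p{\left(n,W \right)} = 2$ ($p{\left(n,W \right)} = 2 - \left(n - n\right) n = 2 - 0 n = 2 - 0 = 2 + 0 = 2$)
$D = -32$ ($D = - 4 \left(6 + 2\right) = \left(-4\right) 8 = -32$)
$\left(U{\left(4,B{\left(2 \right)} \right)} + D\right)^{2} = \left(3 - 32\right)^{2} = \left(-29\right)^{2} = 841$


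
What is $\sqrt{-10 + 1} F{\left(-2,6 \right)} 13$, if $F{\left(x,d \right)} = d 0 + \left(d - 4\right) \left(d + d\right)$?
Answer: $936 i \approx 936.0 i$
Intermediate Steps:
$F{\left(x,d \right)} = 2 d \left(-4 + d\right)$ ($F{\left(x,d \right)} = 0 + \left(-4 + d\right) 2 d = 0 + 2 d \left(-4 + d\right) = 2 d \left(-4 + d\right)$)
$\sqrt{-10 + 1} F{\left(-2,6 \right)} 13 = \sqrt{-10 + 1} \cdot 2 \cdot 6 \left(-4 + 6\right) 13 = \sqrt{-9} \cdot 2 \cdot 6 \cdot 2 \cdot 13 = 3 i 24 \cdot 13 = 72 i 13 = 936 i$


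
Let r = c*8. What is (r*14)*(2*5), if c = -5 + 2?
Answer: -3360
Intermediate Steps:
c = -3
r = -24 (r = -3*8 = -24)
(r*14)*(2*5) = (-24*14)*(2*5) = -336*10 = -3360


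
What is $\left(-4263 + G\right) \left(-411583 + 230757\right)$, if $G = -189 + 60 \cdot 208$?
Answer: $-1451671128$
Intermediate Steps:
$G = 12291$ ($G = -189 + 12480 = 12291$)
$\left(-4263 + G\right) \left(-411583 + 230757\right) = \left(-4263 + 12291\right) \left(-411583 + 230757\right) = 8028 \left(-180826\right) = -1451671128$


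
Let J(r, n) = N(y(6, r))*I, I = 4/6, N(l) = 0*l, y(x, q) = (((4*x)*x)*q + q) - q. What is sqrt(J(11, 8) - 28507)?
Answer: I*sqrt(28507) ≈ 168.84*I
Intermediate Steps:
y(x, q) = 4*q*x**2 (y(x, q) = ((4*x**2)*q + q) - q = (4*q*x**2 + q) - q = (q + 4*q*x**2) - q = 4*q*x**2)
N(l) = 0
I = 2/3 (I = 4*(1/6) = 2/3 ≈ 0.66667)
J(r, n) = 0 (J(r, n) = 0*(2/3) = 0)
sqrt(J(11, 8) - 28507) = sqrt(0 - 28507) = sqrt(-28507) = I*sqrt(28507)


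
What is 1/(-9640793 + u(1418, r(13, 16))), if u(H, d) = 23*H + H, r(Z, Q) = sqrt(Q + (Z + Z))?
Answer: -1/9606761 ≈ -1.0409e-7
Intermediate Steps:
r(Z, Q) = sqrt(Q + 2*Z)
u(H, d) = 24*H
1/(-9640793 + u(1418, r(13, 16))) = 1/(-9640793 + 24*1418) = 1/(-9640793 + 34032) = 1/(-9606761) = -1/9606761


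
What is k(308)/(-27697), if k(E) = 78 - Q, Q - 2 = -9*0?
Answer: -76/27697 ≈ -0.0027440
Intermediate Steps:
Q = 2 (Q = 2 - 9*0 = 2 + 0 = 2)
k(E) = 76 (k(E) = 78 - 1*2 = 78 - 2 = 76)
k(308)/(-27697) = 76/(-27697) = 76*(-1/27697) = -76/27697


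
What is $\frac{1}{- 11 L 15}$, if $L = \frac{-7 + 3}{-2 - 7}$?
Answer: $- \frac{3}{220} \approx -0.013636$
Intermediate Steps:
$L = \frac{4}{9}$ ($L = - \frac{4}{-9} = \left(-4\right) \left(- \frac{1}{9}\right) = \frac{4}{9} \approx 0.44444$)
$\frac{1}{- 11 L 15} = \frac{1}{\left(-11\right) \frac{4}{9} \cdot 15} = \frac{1}{\left(- \frac{44}{9}\right) 15} = \frac{1}{- \frac{220}{3}} = - \frac{3}{220}$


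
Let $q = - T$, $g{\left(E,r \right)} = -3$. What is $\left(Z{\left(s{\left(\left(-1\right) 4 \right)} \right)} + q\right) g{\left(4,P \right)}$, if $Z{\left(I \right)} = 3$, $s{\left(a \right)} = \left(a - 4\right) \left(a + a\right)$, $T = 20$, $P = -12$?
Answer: $51$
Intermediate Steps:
$s{\left(a \right)} = 2 a \left(-4 + a\right)$ ($s{\left(a \right)} = \left(a - 4\right) 2 a = \left(-4 + a\right) 2 a = 2 a \left(-4 + a\right)$)
$q = -20$ ($q = \left(-1\right) 20 = -20$)
$\left(Z{\left(s{\left(\left(-1\right) 4 \right)} \right)} + q\right) g{\left(4,P \right)} = \left(3 - 20\right) \left(-3\right) = \left(-17\right) \left(-3\right) = 51$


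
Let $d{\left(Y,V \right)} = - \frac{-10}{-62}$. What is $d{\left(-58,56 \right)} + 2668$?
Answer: $\frac{82703}{31} \approx 2667.8$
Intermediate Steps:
$d{\left(Y,V \right)} = - \frac{5}{31}$ ($d{\left(Y,V \right)} = - \frac{\left(-10\right) \left(-1\right)}{62} = \left(-1\right) \frac{5}{31} = - \frac{5}{31}$)
$d{\left(-58,56 \right)} + 2668 = - \frac{5}{31} + 2668 = \frac{82703}{31}$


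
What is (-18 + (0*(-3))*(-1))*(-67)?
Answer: 1206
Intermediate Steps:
(-18 + (0*(-3))*(-1))*(-67) = (-18 + 0*(-1))*(-67) = (-18 + 0)*(-67) = -18*(-67) = 1206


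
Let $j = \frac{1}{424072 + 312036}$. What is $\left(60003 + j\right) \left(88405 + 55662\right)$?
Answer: $\frac{6363250420917775}{736108} \approx 8.6444 \cdot 10^{9}$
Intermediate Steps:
$j = \frac{1}{736108} \approx 1.3585 \cdot 10^{-6}$
$\left(60003 + j\right) \left(88405 + 55662\right) = \left(60003 + \frac{1}{736108}\right) \left(88405 + 55662\right) = \frac{44168688325}{736108} \cdot 144067 = \frac{6363250420917775}{736108}$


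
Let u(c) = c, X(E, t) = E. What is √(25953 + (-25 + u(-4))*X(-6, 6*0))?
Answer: 3*√2903 ≈ 161.64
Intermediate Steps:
√(25953 + (-25 + u(-4))*X(-6, 6*0)) = √(25953 + (-25 - 4)*(-6)) = √(25953 - 29*(-6)) = √(25953 + 174) = √26127 = 3*√2903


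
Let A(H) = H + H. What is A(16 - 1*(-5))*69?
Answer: 2898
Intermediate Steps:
A(H) = 2*H
A(16 - 1*(-5))*69 = (2*(16 - 1*(-5)))*69 = (2*(16 + 5))*69 = (2*21)*69 = 42*69 = 2898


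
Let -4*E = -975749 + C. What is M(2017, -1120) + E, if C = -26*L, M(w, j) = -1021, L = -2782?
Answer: 899333/4 ≈ 2.2483e+5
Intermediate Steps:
C = 72332 (C = -26*(-2782) = 72332)
E = 903417/4 (E = -(-975749 + 72332)/4 = -¼*(-903417) = 903417/4 ≈ 2.2585e+5)
M(2017, -1120) + E = -1021 + 903417/4 = 899333/4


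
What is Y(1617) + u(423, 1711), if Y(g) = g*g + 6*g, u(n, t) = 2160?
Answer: 2626551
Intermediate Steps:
Y(g) = g**2 + 6*g
Y(1617) + u(423, 1711) = 1617*(6 + 1617) + 2160 = 1617*1623 + 2160 = 2624391 + 2160 = 2626551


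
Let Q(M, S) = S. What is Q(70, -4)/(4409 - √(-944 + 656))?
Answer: -17636/19439569 - 48*I*√2/19439569 ≈ -0.00090722 - 3.492e-6*I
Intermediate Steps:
Q(70, -4)/(4409 - √(-944 + 656)) = -4/(4409 - √(-944 + 656)) = -4/(4409 - √(-288)) = -4/(4409 - 12*I*√2)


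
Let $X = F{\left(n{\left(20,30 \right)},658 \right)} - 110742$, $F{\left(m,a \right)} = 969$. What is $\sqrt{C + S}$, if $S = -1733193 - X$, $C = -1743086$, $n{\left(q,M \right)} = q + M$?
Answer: $i \sqrt{3366506} \approx 1834.8 i$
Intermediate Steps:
$n{\left(q,M \right)} = M + q$
$X = -109773$ ($X = 969 - 110742 = -109773$)
$S = -1623420$ ($S = -1733193 - -109773 = -1733193 + 109773 = -1623420$)
$\sqrt{C + S} = \sqrt{-1743086 - 1623420} = \sqrt{-3366506} = i \sqrt{3366506}$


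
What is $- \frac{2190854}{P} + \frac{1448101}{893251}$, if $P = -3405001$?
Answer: $\frac{6887767879455}{3041520548251} \approx 2.2646$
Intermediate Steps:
$- \frac{2190854}{P} + \frac{1448101}{893251} = - \frac{2190854}{-3405001} + \frac{1448101}{893251} = \left(-2190854\right) \left(- \frac{1}{3405001}\right) + 1448101 \cdot \frac{1}{893251} = \frac{2190854}{3405001} + \frac{1448101}{893251} = \frac{6887767879455}{3041520548251}$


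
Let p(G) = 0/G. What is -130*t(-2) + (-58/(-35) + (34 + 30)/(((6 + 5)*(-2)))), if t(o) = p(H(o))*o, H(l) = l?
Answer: -482/385 ≈ -1.2519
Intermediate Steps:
p(G) = 0
t(o) = 0 (t(o) = 0*o = 0)
-130*t(-2) + (-58/(-35) + (34 + 30)/(((6 + 5)*(-2)))) = -130*0 + (-58/(-35) + (34 + 30)/(((6 + 5)*(-2)))) = 0 + (-58*(-1/35) + 64/((11*(-2)))) = 0 + (58/35 + 64/(-22)) = 0 + (58/35 + 64*(-1/22)) = 0 + (58/35 - 32/11) = 0 - 482/385 = -482/385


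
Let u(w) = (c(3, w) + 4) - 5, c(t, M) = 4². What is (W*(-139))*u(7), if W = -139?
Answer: 289815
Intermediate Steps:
c(t, M) = 16
u(w) = 15 (u(w) = (16 + 4) - 5 = 20 - 5 = 15)
(W*(-139))*u(7) = -139*(-139)*15 = 19321*15 = 289815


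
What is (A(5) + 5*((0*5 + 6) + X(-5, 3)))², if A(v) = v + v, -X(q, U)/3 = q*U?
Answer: 70225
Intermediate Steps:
X(q, U) = -3*U*q (X(q, U) = -3*q*U = -3*U*q)
A(v) = 2*v
(A(5) + 5*((0*5 + 6) + X(-5, 3)))² = (2*5 + 5*((0*5 + 6) - 3*3*(-5)))² = (10 + 5*((0 + 6) + 45))² = (10 + 5*(6 + 45))² = (10 + 5*51)² = (10 + 255)² = 265² = 70225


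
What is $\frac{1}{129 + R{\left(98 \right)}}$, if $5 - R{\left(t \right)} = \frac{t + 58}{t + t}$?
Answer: $\frac{49}{6527} \approx 0.0075073$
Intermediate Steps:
$R{\left(t \right)} = 5 - \frac{58 + t}{2 t}$ ($R{\left(t \right)} = 5 - \frac{t + 58}{t + t} = 5 - \frac{58 + t}{2 t}$)
$\frac{1}{129 + R{\left(98 \right)}} = \frac{1}{129 + \left(\frac{9}{2} - \frac{29}{98}\right)} = \frac{1}{129 + \frac{206}{49}} = \frac{1}{\frac{6527}{49}} = \frac{49}{6527}$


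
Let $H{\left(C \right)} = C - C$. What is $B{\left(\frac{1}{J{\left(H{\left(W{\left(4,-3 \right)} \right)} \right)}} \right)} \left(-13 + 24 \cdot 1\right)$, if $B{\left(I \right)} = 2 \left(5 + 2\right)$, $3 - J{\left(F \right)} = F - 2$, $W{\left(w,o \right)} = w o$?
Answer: $154$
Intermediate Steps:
$W{\left(w,o \right)} = o w$
$H{\left(C \right)} = 0$
$J{\left(F \right)} = 5 - F$ ($J{\left(F \right)} = 3 - \left(F - 2\right) = 3 - \left(-2 + F\right) = 5 - F$)
$B{\left(I \right)} = 14$ ($B{\left(I \right)} = 2 \cdot 7 = 14$)
$B{\left(\frac{1}{J{\left(H{\left(W{\left(4,-3 \right)} \right)} \right)}} \right)} \left(-13 + 24 \cdot 1\right) = 14 \left(-13 + 24 \cdot 1\right) = 14 \left(-13 + 24\right) = 14 \cdot 11 = 154$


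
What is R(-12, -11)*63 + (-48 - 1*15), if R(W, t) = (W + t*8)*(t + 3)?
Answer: 50337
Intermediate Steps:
R(W, t) = (3 + t)*(W + 8*t) (R(W, t) = (W + 8*t)*(3 + t) = (3 + t)*(W + 8*t))
R(-12, -11)*63 + (-48 - 1*15) = (3*(-12) + 8*(-11)² + 24*(-11) - 12*(-11))*63 + (-48 - 1*15) = (-36 + 8*121 - 264 + 132)*63 + (-48 - 15) = (-36 + 968 - 264 + 132)*63 - 63 = 800*63 - 63 = 50400 - 63 = 50337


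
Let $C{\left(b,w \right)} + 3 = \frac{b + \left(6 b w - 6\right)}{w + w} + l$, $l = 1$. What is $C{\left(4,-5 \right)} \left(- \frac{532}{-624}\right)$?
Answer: $\frac{2261}{260} \approx 8.6962$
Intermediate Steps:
$C{\left(b,w \right)} = -2 + \frac{-6 + b + 6 b w}{2 w}$ ($C{\left(b,w \right)} = -3 + \left(\frac{b + \left(6 b w - 6\right)}{w + w} + 1\right) = -3 + \left(\frac{b + \left(6 b w - 6\right)}{2 w} + 1\right) = -3 + \left(\left(b + \left(-6 + 6 b w\right)\right) \frac{1}{2 w} + 1\right) = -3 + \left(\left(-6 + b + 6 b w\right) \frac{1}{2 w} + 1\right) = -3 + \left(\frac{-6 + b + 6 b w}{2 w} + 1\right) = -3 + \left(1 + \frac{-6 + b + 6 b w}{2 w}\right) = -2 + \frac{-6 + b + 6 b w}{2 w}$)
$C{\left(4,-5 \right)} \left(- \frac{532}{-624}\right) = \frac{-3 + \frac{1}{2} \cdot 4 - 5 \left(-2 + 3 \cdot 4\right)}{-5} \left(- \frac{532}{-624}\right) = - \frac{-3 + 2 - 5 \left(-2 + 12\right)}{5} \left(\left(-532\right) \left(- \frac{1}{624}\right)\right) = - \frac{-3 + 2 - 50}{5} \cdot \frac{133}{156} = \left(- \frac{1}{5}\right) \left(-51\right) \frac{133}{156} = \frac{51}{5} \cdot \frac{133}{156} = \frac{2261}{260}$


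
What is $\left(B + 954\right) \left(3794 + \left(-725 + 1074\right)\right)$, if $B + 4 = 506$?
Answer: $6032208$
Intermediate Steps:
$B = 502$ ($B = -4 + 506 = 502$)
$\left(B + 954\right) \left(3794 + \left(-725 + 1074\right)\right) = \left(502 + 954\right) \left(3794 + \left(-725 + 1074\right)\right) = 1456 \left(3794 + 349\right) = 1456 \cdot 4143 = 6032208$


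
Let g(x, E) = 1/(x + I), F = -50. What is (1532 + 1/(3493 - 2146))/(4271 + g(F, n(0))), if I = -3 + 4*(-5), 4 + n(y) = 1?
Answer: 150643165/419970354 ≈ 0.35870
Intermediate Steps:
n(y) = -3 (n(y) = -4 + 1 = -3)
I = -23 (I = -3 - 20 = -23)
g(x, E) = 1/(-23 + x) (g(x, E) = 1/(x - 23) = 1/(-23 + x))
(1532 + 1/(3493 - 2146))/(4271 + g(F, n(0))) = (1532 + 1/(3493 - 2146))/(4271 + 1/(-23 - 50)) = (1532 + 1/1347)/(4271 + 1/(-73)) = (1532 + 1/1347)/(4271 - 1/73) = 2063605/(1347*(311782/73)) = (2063605/1347)*(73/311782) = 150643165/419970354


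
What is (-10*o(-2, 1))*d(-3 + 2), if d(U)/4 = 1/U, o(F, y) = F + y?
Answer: -40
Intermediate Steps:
d(U) = 4/U
(-10*o(-2, 1))*d(-3 + 2) = (-10*(-2 + 1))*(4/(-3 + 2)) = (-10*(-1))*(4/(-1)) = 10*(4*(-1)) = 10*(-4) = -40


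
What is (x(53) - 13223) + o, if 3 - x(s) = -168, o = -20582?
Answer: -33634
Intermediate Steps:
x(s) = 171 (x(s) = 3 - 1*(-168) = 3 + 168 = 171)
(x(53) - 13223) + o = (171 - 13223) - 20582 = -13052 - 20582 = -33634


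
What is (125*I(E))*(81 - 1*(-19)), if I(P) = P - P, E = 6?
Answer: 0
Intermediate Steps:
I(P) = 0
(125*I(E))*(81 - 1*(-19)) = (125*0)*(81 - 1*(-19)) = 0*(81 + 19) = 0*100 = 0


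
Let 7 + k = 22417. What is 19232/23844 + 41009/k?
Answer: 117400643/44528670 ≈ 2.6365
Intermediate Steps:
k = 22410 (k = -7 + 22417 = 22410)
19232/23844 + 41009/k = 19232/23844 + 41009/22410 = 19232*(1/23844) + 41009*(1/22410) = 4808/5961 + 41009/22410 = 117400643/44528670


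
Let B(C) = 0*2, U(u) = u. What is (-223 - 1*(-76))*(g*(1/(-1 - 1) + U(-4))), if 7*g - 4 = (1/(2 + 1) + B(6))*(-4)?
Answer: 252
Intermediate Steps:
B(C) = 0
g = 8/21 (g = 4/7 + ((1/(2 + 1) + 0)*(-4))/7 = 4/7 + ((1/3 + 0)*(-4))/7 = 4/7 + ((⅓ + 0)*(-4))/7 = 4/7 + ((⅓)*(-4))/7 = 4/7 + (⅐)*(-4/3) = 4/7 - 4/21 = 8/21 ≈ 0.38095)
(-223 - 1*(-76))*(g*(1/(-1 - 1) + U(-4))) = (-223 - 1*(-76))*(8*(1/(-1 - 1) - 4)/21) = (-223 + 76)*(8*(1/(-2) - 4)/21) = -56*(-½ - 4) = -56*(-9)/2 = -147*(-12/7) = 252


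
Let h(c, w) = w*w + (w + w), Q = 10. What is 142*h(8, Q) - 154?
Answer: 16886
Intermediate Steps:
h(c, w) = w**2 + 2*w
142*h(8, Q) - 154 = 142*(10*(2 + 10)) - 154 = 142*(10*12) - 154 = 142*120 - 154 = 17040 - 154 = 16886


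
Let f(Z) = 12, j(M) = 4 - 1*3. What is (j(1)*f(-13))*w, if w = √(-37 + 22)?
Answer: 12*I*√15 ≈ 46.476*I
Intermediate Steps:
j(M) = 1 (j(M) = 4 - 3 = 1)
w = I*√15 (w = √(-15) = I*√15 ≈ 3.873*I)
(j(1)*f(-13))*w = (1*12)*(I*√15) = 12*(I*√15) = 12*I*√15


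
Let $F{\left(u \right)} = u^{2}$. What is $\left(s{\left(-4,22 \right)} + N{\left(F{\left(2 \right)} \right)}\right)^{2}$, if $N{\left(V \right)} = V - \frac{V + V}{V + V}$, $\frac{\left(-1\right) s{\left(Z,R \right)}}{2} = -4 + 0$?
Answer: $121$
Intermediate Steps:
$s{\left(Z,R \right)} = 8$ ($s{\left(Z,R \right)} = - 2 \left(-4 + 0\right) = \left(-2\right) \left(-4\right) = 8$)
$N{\left(V \right)} = -1 + V$ ($N{\left(V \right)} = V - \frac{2 V}{2 V} = V - 2 V \frac{1}{2 V} = V - 1 = -1 + V$)
$\left(s{\left(-4,22 \right)} + N{\left(F{\left(2 \right)} \right)}\right)^{2} = \left(8 - \left(1 - 2^{2}\right)\right)^{2} = \left(8 + \left(-1 + 4\right)\right)^{2} = \left(8 + 3\right)^{2} = 11^{2} = 121$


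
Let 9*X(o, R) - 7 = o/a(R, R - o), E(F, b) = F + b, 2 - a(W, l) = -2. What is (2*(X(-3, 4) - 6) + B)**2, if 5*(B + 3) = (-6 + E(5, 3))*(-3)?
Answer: 1776889/8100 ≈ 219.37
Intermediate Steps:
a(W, l) = 4 (a(W, l) = 2 - 1*(-2) = 2 + 2 = 4)
X(o, R) = 7/9 + o/36 (X(o, R) = 7/9 + (o/4)/9 = 7/9 + o/36)
B = -21/5 (B = -3 + ((-6 + (5 + 3))*(-3))/5 = -3 + ((-6 + 8)*(-3))/5 = -3 + (2*(-3))/5 = -3 + (1/5)*(-6) = -3 - 6/5 = -21/5 ≈ -4.2000)
(2*(X(-3, 4) - 6) + B)**2 = (2*((7/9 + (1/36)*(-3)) - 6) - 21/5)**2 = (2*((7/9 - 1/12) - 6) - 21/5)**2 = (2*(25/36 - 6) - 21/5)**2 = (2*(-191/36) - 21/5)**2 = (-191/18 - 21/5)**2 = (-1333/90)**2 = 1776889/8100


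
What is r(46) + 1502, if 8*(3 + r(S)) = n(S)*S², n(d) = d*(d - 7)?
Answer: 476012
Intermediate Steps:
n(d) = d*(-7 + d)
r(S) = -3 + S³*(-7 + S)/8 (r(S) = -3 + ((S*(-7 + S))*S²)/8 = -3 + (S³*(-7 + S))/8 = -3 + S³*(-7 + S)/8)
r(46) + 1502 = (-3 + (⅛)*46³*(-7 + 46)) + 1502 = (-3 + (⅛)*97336*39) + 1502 = (-3 + 474513) + 1502 = 474510 + 1502 = 476012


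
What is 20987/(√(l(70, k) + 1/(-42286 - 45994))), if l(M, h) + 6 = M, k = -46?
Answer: 41974*√124693712330/5649919 ≈ 2623.4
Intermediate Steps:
l(M, h) = -6 + M
20987/(√(l(70, k) + 1/(-42286 - 45994))) = 20987/(√((-6 + 70) + 1/(-42286 - 45994))) = 20987/(√(64 + 1/(-88280))) = 20987/(√(64 - 1/88280)) = 20987/(√(5649919/88280)) = 20987/((√124693712330/44140)) = 20987*(2*√124693712330/5649919) = 41974*√124693712330/5649919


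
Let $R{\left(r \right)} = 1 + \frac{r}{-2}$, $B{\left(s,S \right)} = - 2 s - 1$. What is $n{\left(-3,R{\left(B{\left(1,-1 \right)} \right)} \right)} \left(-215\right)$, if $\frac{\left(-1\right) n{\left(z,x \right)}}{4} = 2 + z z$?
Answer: $9460$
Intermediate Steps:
$B{\left(s,S \right)} = -1 - 2 s$
$R{\left(r \right)} = 1 - \frac{r}{2}$ ($R{\left(r \right)} = 1 + r \left(- \frac{1}{2}\right) = 1 - \frac{r}{2}$)
$n{\left(z,x \right)} = -8 - 4 z^{2}$ ($n{\left(z,x \right)} = - 4 \left(2 + z z\right) = - 4 \left(2 + z^{2}\right) = -8 - 4 z^{2}$)
$n{\left(-3,R{\left(B{\left(1,-1 \right)} \right)} \right)} \left(-215\right) = \left(-8 - 4 \left(-3\right)^{2}\right) \left(-215\right) = \left(-8 - 36\right) \left(-215\right) = \left(-44\right) \left(-215\right) = 9460$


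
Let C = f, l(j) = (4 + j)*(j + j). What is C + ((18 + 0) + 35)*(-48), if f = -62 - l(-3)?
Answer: -2600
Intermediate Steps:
l(j) = 2*j*(4 + j) (l(j) = (4 + j)*(2*j) = 2*j*(4 + j))
f = -56 (f = -62 - 2*(-3)*(4 - 3) = -62 - 2*(-3) = -62 - 1*(-6) = -62 + 6 = -56)
C = -56
C + ((18 + 0) + 35)*(-48) = -56 + ((18 + 0) + 35)*(-48) = -56 + (18 + 35)*(-48) = -56 + 53*(-48) = -56 - 2544 = -2600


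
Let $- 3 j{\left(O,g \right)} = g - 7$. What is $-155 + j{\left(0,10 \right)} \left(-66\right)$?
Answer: $-89$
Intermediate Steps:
$j{\left(O,g \right)} = \frac{7}{3} - \frac{g}{3}$ ($j{\left(O,g \right)} = - \frac{g - 7}{3} = - \frac{-7 + g}{3} = \frac{7}{3} - \frac{g}{3}$)
$-155 + j{\left(0,10 \right)} \left(-66\right) = -155 + \left(\frac{7}{3} - \frac{10}{3}\right) \left(-66\right) = -155 - -66 = -155 + 66 = -89$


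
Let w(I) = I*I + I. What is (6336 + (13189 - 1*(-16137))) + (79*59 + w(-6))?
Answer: 40353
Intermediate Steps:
w(I) = I + I² (w(I) = I² + I = I + I²)
(6336 + (13189 - 1*(-16137))) + (79*59 + w(-6)) = (6336 + (13189 - 1*(-16137))) + (79*59 - 6*(1 - 6)) = (6336 + (13189 + 16137)) + (4661 - 6*(-5)) = (6336 + 29326) + (4661 + 30) = 35662 + 4691 = 40353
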